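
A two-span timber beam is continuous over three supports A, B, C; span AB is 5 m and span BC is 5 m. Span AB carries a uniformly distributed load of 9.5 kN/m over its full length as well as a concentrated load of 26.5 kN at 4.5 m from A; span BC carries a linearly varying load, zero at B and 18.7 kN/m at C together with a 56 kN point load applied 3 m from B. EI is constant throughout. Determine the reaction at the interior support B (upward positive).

R_B = 108.6 kN

Release continuity at B by inserting a hinge; the redundant is the internal moment M_B. The primary structure is two simply-supported spans AB and BC.
Discontinuity in slope at B on the released structure — sum the simple-span end rotations:
  span AB: UDL 9.5: wL³/(24EI) = 49.48/EI
  span AB: point load 26.5 at a = 4.5: Pab(L + a)/(6LEI) = 18.88/EI
  span BC: triangular load, peak 18.7: 7w₀L³/(360EI) = 45.45/EI
  span BC: point load 56 at a = 3: Pab(L + b)/(6LEI) = 78.4/EI
  relative rotation θ_0 = (68.36 + 123.9)/EI = 192.2/EI
A unit hogging moment at B produces rotation L₁/(3EI) + L₂/(3EI) = 3.333/EI.
Slope continuity at B: θ_0 = M_B·3.333/EI, so M_B = 192.2/3.333 = 57.66 kN·m (hogging).
Span AB, ΣM about A with M_B applied at B: R_B^{AB}·5 = 238 + 57.66, so R_B^{AB} = 59.13 kN and R_A = 74 − 59.13 = 14.87 kN.
Span BC, ΣM about C: R_B^{BC}·5 = 189.9 + 57.66, so R_B^{BC} = 49.52 kN and R_C = 102.8 − 49.52 = 53.23 kN.
R_B = 59.13 + 49.52 = 108.6 kN.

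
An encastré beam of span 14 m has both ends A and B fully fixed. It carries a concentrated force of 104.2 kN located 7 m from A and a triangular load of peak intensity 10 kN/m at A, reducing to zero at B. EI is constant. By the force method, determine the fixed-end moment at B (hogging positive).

Take the two fixed-end moments M_A, M_B as redundants; the released structure is the simple span AB.
On the primary (simply-supported) span, the end slopes from the loading are:
  at A: point load 104.2 at a = 7: Pab(L + b)/(6LEI) = 1276/EI
  at B: point load 104.2 at a = 7: Pab(L + a)/(6LEI) = 1276/EI
  at A: triangular load, peak 10: w₀L³/(45EI) = 609.8/EI
  at B: triangular load, peak 10: 7w₀L³/(360EI) = 533.6/EI
  θ_A0 = 1886/EI,  θ_B0 = 1810/EI
Flexibility coefficients: a unit moment at one end gives L/(3EI) there and L/(6EI) at the far end, so f₁₁ = f₂₂ = 4.667/EI and f₁₂ = f₂₁ = 2.333/EI.
Compatibility — zero rotation at each built-in end:
  4.667 M_A + 2.333 M_B = 1886
  2.333 M_A + 4.667 M_B = 1810
Solving the pair gives M_A = 280.4 kN·m and M_B = 247.7 kN·m (hogging).

M_B = 247.7 kN·m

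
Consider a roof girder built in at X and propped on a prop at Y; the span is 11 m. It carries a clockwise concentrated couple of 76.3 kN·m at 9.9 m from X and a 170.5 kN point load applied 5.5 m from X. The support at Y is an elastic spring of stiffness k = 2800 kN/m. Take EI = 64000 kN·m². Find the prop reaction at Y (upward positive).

Choose R_Y as the redundant. The primary structure is the cantilever fixed at X.
Free-end deflection of the primary structure under the applied loading (downward +):
  clockwise couple 76.3 at a = 9.9: M₀a(2L − a)/(2EI) = 4570/EI
  point load 170.5 at a = 5.5: Pa²(3L − a)/(6EI) = 23639/EI
  δ_0 = 28209/EI
Flexibility coefficient — unit upward force at Y: δ_{YY} = L³/(3EI) = 443.7/EI.
With EI = 64000 kN·m²: δ_0 = 0.44077 m and δ_{YY} = 0.006932 m/kN.
Compatibility — the spring shortens by R_Y/k under the reaction it provides: δ_0 − R_Y·δ_{YY} = R_Y/k. With 1/k = 0.000357 m/kN, R_Y = δ_0 / (δ_{YY} + 1/k) = 0.44077 / (0.006932 + 0.000357) = 60.47 kN.

R_Y = 60.47 kN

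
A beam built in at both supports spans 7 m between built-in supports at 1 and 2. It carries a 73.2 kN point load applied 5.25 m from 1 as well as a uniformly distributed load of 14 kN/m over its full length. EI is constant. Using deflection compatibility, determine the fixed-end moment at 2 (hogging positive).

M_2 = 129.2 kN·m

Release both end moments; the primary structure is a simply-supported span 12 with redundants M_1 and M_2.
End rotations of the released simple span under the applied load (×1/EI):
  at 1: point load 73.2 at a = 5.25: Pab(L + b)/(6LEI) = 140.1/EI
  at 2: point load 73.2 at a = 5.25: Pab(L + a)/(6LEI) = 196.2/EI
  at 1: UDL 14: wL³/(24EI) = 200.1/EI
  at 2: UDL 14: wL³/(24EI) = 200.1/EI
  θ_10 = 340.2/EI,  θ_20 = 396.2/EI
Flexibility coefficients: a unit moment at one end gives L/(3EI) there and L/(6EI) at the far end, so f₁₁ = f₂₂ = 2.333/EI and f₁₂ = f₂₁ = 1.167/EI.
Compatibility — zero rotation at each built-in end:
  2.333 M_1 + 1.167 M_2 = 340.2
  1.167 M_1 + 2.333 M_2 = 396.2
Solving the pair gives M_1 = 81.19 kN·m and M_2 = 129.2 kN·m (hogging).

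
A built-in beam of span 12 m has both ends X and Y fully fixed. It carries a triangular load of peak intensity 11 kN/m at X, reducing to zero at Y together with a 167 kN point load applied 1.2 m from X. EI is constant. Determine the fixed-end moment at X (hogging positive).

Take the two fixed-end moments M_X, M_Y as redundants; the released structure is the simple span XY.
Simple-span end rotations at X and Y under the given loads:
  at X: triangular load, peak 11: w₀L³/(45EI) = 422.4/EI
  at Y: triangular load, peak 11: 7w₀L³/(360EI) = 369.6/EI
  at X: point load 167 at a = 1.2: Pab(L + b)/(6LEI) = 685.4/EI
  at Y: point load 167 at a = 1.2: Pab(L + a)/(6LEI) = 396.8/EI
  θ_X0 = 1108/EI,  θ_Y0 = 766.4/EI
Flexibility coefficients: a unit moment at one end gives L/(3EI) there and L/(6EI) at the far end, so f₁₁ = f₂₂ = 4/EI and f₁₂ = f₂₁ = 2/EI.
Compatibility — zero rotation at each built-in end:
  4 M_X + 2 M_Y = 1108
  2 M_X + 4 M_Y = 766.4
Solving the pair gives M_X = 241.5 kN·m and M_Y = 70.84 kN·m (hogging).

M_X = 241.5 kN·m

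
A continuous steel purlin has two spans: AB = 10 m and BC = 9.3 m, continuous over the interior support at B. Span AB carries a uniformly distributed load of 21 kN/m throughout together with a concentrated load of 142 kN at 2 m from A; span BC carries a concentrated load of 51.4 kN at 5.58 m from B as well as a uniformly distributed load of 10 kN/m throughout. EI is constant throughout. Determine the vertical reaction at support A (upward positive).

R_A = 188.9 kN

Release continuity at B by inserting a hinge; the redundant is the internal moment M_B. The primary structure is two simply-supported spans AB and BC.
Rotations at B on the released spans (each span's end-slope, ×1/EI):
  span AB: UDL 21: wL³/(24EI) = 875/EI
  span AB: point load 142 at a = 2: Pab(L + a)/(6LEI) = 454.4/EI
  span BC: point load 51.4 at a = 5.58: Pab(L + b)/(6LEI) = 249/EI
  span BC: UDL 10: wL³/(24EI) = 335.1/EI
  relative rotation θ_0 = (1329 + 584.1)/EI = 1914/EI
A unit hogging moment at B produces rotation L₁/(3EI) + L₂/(3EI) = 6.433/EI.
Slope continuity at B: θ_0 = M_B·6.433/EI, so M_B = 1914/6.433 = 297.4 kN·m (hogging).
Span AB, ΣM about A with M_B applied at B: R_B^{AB}·10 = 1334 + 297.4, so R_B^{AB} = 163.1 kN and R_A = 352 − 163.1 = 188.9 kN.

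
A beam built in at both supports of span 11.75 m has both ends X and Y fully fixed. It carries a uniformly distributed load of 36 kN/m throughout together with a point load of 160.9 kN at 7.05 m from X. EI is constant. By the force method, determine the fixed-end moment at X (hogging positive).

Release both end moments; the primary structure is a simply-supported span XY with redundants M_X and M_Y.
End rotations of the released simple span under the applied load (×1/EI):
  at X: UDL 36: wL³/(24EI) = 2433/EI
  at Y: UDL 36: wL³/(24EI) = 2433/EI
  at X: point load 160.9 at a = 7.05: Pab(L + b)/(6LEI) = 1244/EI
  at Y: point load 160.9 at a = 7.05: Pab(L + a)/(6LEI) = 1422/EI
  θ_X0 = 3677/EI,  θ_Y0 = 3855/EI
Flexibility coefficients: a unit moment at one end gives L/(3EI) there and L/(6EI) at the far end, so f₁₁ = f₂₂ = 3.917/EI and f₁₂ = f₂₁ = 1.958/EI.
Compatibility — zero rotation at each built-in end:
  3.917 M_X + 1.958 M_Y = 3677
  1.958 M_X + 3.917 M_Y = 3855
Solving the pair gives M_X = 595.7 kN·m and M_Y = 686.4 kN·m (hogging).

M_X = 595.7 kN·m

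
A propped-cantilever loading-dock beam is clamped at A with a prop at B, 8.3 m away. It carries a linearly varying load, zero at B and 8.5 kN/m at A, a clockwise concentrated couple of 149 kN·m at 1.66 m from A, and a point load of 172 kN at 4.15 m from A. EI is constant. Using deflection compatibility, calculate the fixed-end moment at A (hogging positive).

Choose R_B as the redundant. The primary structure is the cantilever fixed at A.
Primary-structure tip deflection at B by superposition:
  triangular load, peak 8.5 at the fixed end: w₀L⁴/(30EI) = 1345/EI
  clockwise couple 149 at a = 1.66: M₀a(2L − a)/(2EI) = 1848/EI
  point load 172 at a = 4.15: Pa²(3L − a)/(6EI) = 10245/EI
  δ_0 = 13437/EI
Tip deflection under a unit load at B: L³/(3EI) = 190.6/EI.
Compatibility at B: δ_0 − R_B·δ_{BB} = 0, so R_B = 13437/190.6 = 70.5 kN.
Moment equilibrium about A: M_A = Σ(load moments about A) − R_B·L = 960.4 − 70.5×8.3 = 375.3 kN·m.

M_A = 375.3 kN·m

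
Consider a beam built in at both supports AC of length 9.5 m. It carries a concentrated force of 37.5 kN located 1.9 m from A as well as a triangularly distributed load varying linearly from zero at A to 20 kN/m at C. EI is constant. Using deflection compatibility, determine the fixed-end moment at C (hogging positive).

Take the two fixed-end moments M_A, M_C as redundants; the released structure is the simple span AC.
On the primary (simply-supported) span, the end slopes from the loading are:
  at A: point load 37.5 at a = 1.9: Pab(L + b)/(6LEI) = 162.4/EI
  at C: point load 37.5 at a = 1.9: Pab(L + a)/(6LEI) = 108.3/EI
  at A: triangular load, peak 20: 7w₀L³/(360EI) = 333.4/EI
  at C: triangular load, peak 20: w₀L³/(45EI) = 381.1/EI
  θ_A0 = 495.9/EI,  θ_C0 = 489.4/EI
Flexibility coefficients: a unit moment at one end gives L/(3EI) there and L/(6EI) at the far end, so f₁₁ = f₂₂ = 3.167/EI and f₁₂ = f₂₁ = 1.583/EI.
Compatibility — zero rotation at each built-in end:
  3.167 M_A + 1.583 M_C = 495.9
  1.583 M_A + 3.167 M_C = 489.4
Solving the pair gives M_A = 105.8 kN·m and M_C = 101.7 kN·m (hogging).

M_C = 101.7 kN·m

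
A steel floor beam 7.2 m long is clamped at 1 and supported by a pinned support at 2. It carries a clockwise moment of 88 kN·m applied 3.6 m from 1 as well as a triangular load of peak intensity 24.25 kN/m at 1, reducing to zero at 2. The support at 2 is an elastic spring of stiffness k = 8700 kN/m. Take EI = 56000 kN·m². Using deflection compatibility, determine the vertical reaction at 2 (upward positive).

R_2 = 29.67 kN

Release the roller at 2. Primary structure: cantilever fixed at 1.
Primary-structure tip deflection at 2 by superposition:
  clockwise couple 88 at a = 3.6: M₀a(2L − a)/(2EI) = 1711/EI
  triangular load, peak 24.25 at the fixed end: w₀L⁴/(30EI) = 2172/EI
  δ_0 = 3883/EI
Flexibility coefficient — unit upward force at 2: δ_{22} = L³/(3EI) = 124.4/EI.
With EI = 56000 kN·m²: δ_0 = 0.06934 m and δ_{22} = 0.002222 m/kN.
Compatibility — the spring shortens by R_2/k under the reaction it provides: δ_0 − R_2·δ_{22} = R_2/k. With 1/k = 0.000115 m/kN, R_2 = δ_0 / (δ_{22} + 1/k) = 0.06934 / (0.002222 + 0.000115) = 29.67 kN.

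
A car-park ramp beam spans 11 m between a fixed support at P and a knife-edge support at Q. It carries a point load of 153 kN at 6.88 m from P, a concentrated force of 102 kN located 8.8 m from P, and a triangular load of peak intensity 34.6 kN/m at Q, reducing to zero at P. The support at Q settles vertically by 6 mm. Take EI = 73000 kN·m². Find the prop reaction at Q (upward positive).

R_Q = 246.5 kN

Remove the prop at Q; the released (primary) structure is a cantilever built in at P.
Free-end deflection of the primary structure under the applied loading (downward +):
  point load 153 at a = 6.88: Pa²(3L − a)/(6EI) = 31528/EI
  point load 102 at a = 8.8: Pa²(3L − a)/(6EI) = 31859/EI
  triangular load, peak 34.6 at the free end: 11w₀L⁴/(120EI) = 46436/EI
  δ_0 = 109823/EI
Tip deflection under a unit load at Q: L³/(3EI) = 443.7/EI.
With EI = 73000 kN·m²: δ_0 = 1.5044 m and δ_{QQ} = 0.006078 m/kN.
Compatibility — the beam at Q must follow the support down by 0.006 m: δ_0 − R_Q·δ_{QQ} = 0.006, so R_Q = (1.5044 − 0.006)/0.006078 = 246.5 kN.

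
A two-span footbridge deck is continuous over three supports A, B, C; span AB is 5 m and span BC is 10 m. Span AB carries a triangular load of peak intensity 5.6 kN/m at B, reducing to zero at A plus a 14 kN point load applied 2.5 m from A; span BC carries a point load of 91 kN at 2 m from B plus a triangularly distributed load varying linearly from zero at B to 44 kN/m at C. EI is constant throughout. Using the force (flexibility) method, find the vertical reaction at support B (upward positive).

R_B = 242.3 kN

Take M_B as the redundant. Released structure: two simple spans AB and BC with a hinge at B.
End slopes at the hinge B, treating each span as simply supported:
  span AB: triangular load, peak 5.6: w₀L³/(45EI) = 15.56/EI
  span AB: point load 14 at a = 2.5: Pab(L + a)/(6LEI) = 21.88/EI
  span BC: point load 91 at a = 2: Pab(L + b)/(6LEI) = 436.8/EI
  span BC: triangular load, peak 44: 7w₀L³/(360EI) = 855.6/EI
  relative rotation θ_0 = (37.43 + 1292)/EI = 1330/EI
A unit hogging moment at B produces rotation L₁/(3EI) + L₂/(3EI) = 5/EI.
Compatibility: M_B·(L₁+L₂)/(3EI) = θ_0, giving M_B = 266 kN·m (hogging).
Span AB, ΣM about A with M_B applied at B: R_B^{AB}·5 = 81.67 + 266, so R_B^{AB} = 69.52 kN and R_A = 28 − 69.52 = -41.52 kN.
Span BC, ΣM about C: R_B^{BC}·10 = 1461 + 266, so R_B^{BC} = 172.7 kN and R_C = 311 − 172.7 = 138.3 kN.
R_B = 69.52 + 172.7 = 242.3 kN.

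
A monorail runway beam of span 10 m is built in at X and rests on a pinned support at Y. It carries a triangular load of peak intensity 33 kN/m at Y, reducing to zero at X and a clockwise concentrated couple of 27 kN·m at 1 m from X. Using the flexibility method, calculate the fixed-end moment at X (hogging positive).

Take the reaction at Y as the redundant and release it; the primary structure is a cantilever fixed at X.
Downward deflection at the released point Y due to the loads:
  triangular load, peak 33 at the free end: 11w₀L⁴/(120EI) = 30250/EI
  clockwise couple 27 at a = 1: M₀a(2L − a)/(2EI) = 256.5/EI
  δ_0 = 30506/EI
Flexibility coefficient — unit upward force at Y: δ_{YY} = L³/(3EI) = 333.3/EI.
Compatibility at Y: δ_0 − R_Y·δ_{YY} = 0, so R_Y = 30506/333.3 = 91.52 kN.
Moment equilibrium about X: M_X = Σ(load moments about X) − R_Y·L = 1127 − 91.52×10 = 211.8 kN·m.

M_X = 211.8 kN·m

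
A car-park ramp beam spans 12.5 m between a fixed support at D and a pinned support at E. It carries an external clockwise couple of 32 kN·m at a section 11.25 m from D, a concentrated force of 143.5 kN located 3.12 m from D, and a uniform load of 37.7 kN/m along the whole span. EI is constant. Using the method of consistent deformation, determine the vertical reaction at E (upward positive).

R_E = 192.8 kN

Release the roller at E. Primary structure: cantilever fixed at D.
Deflection at E on the released cantilever, summing each load's contribution:
  clockwise couple 32 at a = 11.25: M₀a(2L − a)/(2EI) = 2475/EI
  point load 143.5 at a = 3.12: Pa²(3L − a)/(6EI) = 8004/EI
  UDL 37.7: wL⁴/(8EI) = 115051/EI
  δ_0 = 125530/EI
Flexibility coefficient — unit upward force at E: δ_{EE} = L³/(3EI) = 651/EI.
Compatibility at E: δ_0 − R_E·δ_{EE} = 0, so R_E = 125530/651 = 192.8 kN.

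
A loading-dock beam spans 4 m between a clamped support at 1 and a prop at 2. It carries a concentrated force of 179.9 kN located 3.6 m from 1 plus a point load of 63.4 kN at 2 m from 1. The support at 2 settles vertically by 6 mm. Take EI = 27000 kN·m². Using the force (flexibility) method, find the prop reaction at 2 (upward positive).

R_2 = 165.2 kN

Choose R_2 as the redundant. The primary structure is the cantilever fixed at 1.
Downward deflection at the released point 2 due to the loads:
  point load 179.9 at a = 3.6: Pa²(3L − a)/(6EI) = 3264/EI
  point load 63.4 at a = 2: Pa²(3L − a)/(6EI) = 422.7/EI
  δ_0 = 3687/EI
Flexibility coefficient — unit upward force at 2: δ_{22} = L³/(3EI) = 21.33/EI.
With EI = 27000 kN·m²: δ_0 = 0.13655 m and δ_{22} = 0.00079 m/kN.
Compatibility — the beam at 2 must follow the support down by 0.006 m: δ_0 − R_2·δ_{22} = 0.006, so R_2 = (0.13655 − 0.006)/0.00079 = 165.2 kN.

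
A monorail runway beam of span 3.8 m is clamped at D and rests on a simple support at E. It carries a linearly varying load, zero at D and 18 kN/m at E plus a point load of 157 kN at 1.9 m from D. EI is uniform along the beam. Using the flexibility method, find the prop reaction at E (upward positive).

R_E = 67.87 kN

Release the roller at E. Primary structure: cantilever fixed at D.
Primary-structure tip deflection at E by superposition:
  triangular load, peak 18 at the free end: 11w₀L⁴/(120EI) = 344/EI
  point load 157 at a = 1.9: Pa²(3L − a)/(6EI) = 897.4/EI
  δ_0 = 1241/EI
Tip deflection under a unit load at E: L³/(3EI) = 18.29/EI.
Compatibility at E: δ_0 − R_E·δ_{EE} = 0, so R_E = 1241/18.29 = 67.87 kN.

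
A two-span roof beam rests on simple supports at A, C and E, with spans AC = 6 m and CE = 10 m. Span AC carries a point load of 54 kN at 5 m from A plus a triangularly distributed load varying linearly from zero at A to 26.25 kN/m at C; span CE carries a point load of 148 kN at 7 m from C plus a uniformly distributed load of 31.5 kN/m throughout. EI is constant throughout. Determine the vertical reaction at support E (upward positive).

R_E = 220 kN

Take M_C as the redundant. Released structure: two simple spans AC and CE with a hinge at C.
Discontinuity in slope at C on the released structure — sum the simple-span end rotations:
  span AC: point load 54 at a = 5: Pab(L + a)/(6LEI) = 82.5/EI
  span AC: triangular load, peak 26.25: w₀L³/(45EI) = 126/EI
  span CE: point load 148 at a = 7: Pab(L + b)/(6LEI) = 673.4/EI
  span CE: UDL 31.5: wL³/(24EI) = 1312/EI
  relative rotation θ_0 = (208.5 + 1986)/EI = 2194/EI
A unit hogging moment at C produces rotation L₁/(3EI) + L₂/(3EI) = 5.333/EI.
Compatibility: M_C·(L₁+L₂)/(3EI) = θ_0, giving M_C = 411.4 kN·m (hogging).
Span CE, ΣM about E: R_C^{CE}·10 = 2019 + 411.4, so R_C^{CE} = 243 kN and R_E = 463 − 243 = 220 kN.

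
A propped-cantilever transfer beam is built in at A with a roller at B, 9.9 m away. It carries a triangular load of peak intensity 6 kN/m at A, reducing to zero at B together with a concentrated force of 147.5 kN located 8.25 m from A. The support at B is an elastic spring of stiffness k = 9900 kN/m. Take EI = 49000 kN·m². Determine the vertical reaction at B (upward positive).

Release the roller at B. Primary structure: cantilever fixed at A.
Free-end deflection of the primary structure under the applied loading (downward +):
  triangular load, peak 6 at the fixed end: w₀L⁴/(30EI) = 1921/EI
  point load 147.5 at a = 8.25: Pa²(3L − a)/(6EI) = 35890/EI
  δ_0 = 37811/EI
Flexibility coefficient — unit upward force at B: δ_{BB} = L³/(3EI) = 323.4/EI.
With EI = 49000 kN·m²: δ_0 = 0.77166 m and δ_{BB} = 0.006601 m/kN.
Compatibility — the spring shortens by R_B/k under the reaction it provides: δ_0 − R_B·δ_{BB} = R_B/k. With 1/k = 0.000101 m/kN, R_B = δ_0 / (δ_{BB} + 1/k) = 0.77166 / (0.006601 + 0.000101) = 115.1 kN.

R_B = 115.1 kN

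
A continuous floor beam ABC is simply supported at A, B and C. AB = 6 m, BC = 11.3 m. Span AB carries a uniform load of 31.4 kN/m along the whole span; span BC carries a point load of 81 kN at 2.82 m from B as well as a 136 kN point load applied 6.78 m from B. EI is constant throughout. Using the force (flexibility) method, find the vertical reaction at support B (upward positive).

Release continuity at B by inserting a hinge; the redundant is the internal moment M_B. The primary structure is two simply-supported spans AB and BC.
End slopes at the hinge B, treating each span as simply supported:
  span AB: UDL 31.4: wL³/(24EI) = 282.6/EI
  span BC: point load 81 at a = 2.82: Pab(L + b)/(6LEI) = 565.1/EI
  span BC: point load 136 at a = 6.78: Pab(L + b)/(6LEI) = 972.5/EI
  relative rotation θ_0 = (282.6 + 1538)/EI = 1820/EI
A unit hogging moment at B produces rotation L₁/(3EI) + L₂/(3EI) = 5.767/EI.
Compatibility: M_B·(L₁+L₂)/(3EI) = θ_0, giving M_B = 315.6 kN·m (hogging).
Span AB, ΣM about A with M_B applied at B: R_B^{AB}·6 = 565.2 + 315.6, so R_B^{AB} = 146.8 kN and R_A = 188.4 − 146.8 = 41.59 kN.
Span BC, ΣM about C: R_B^{BC}·11.3 = 1302 + 315.6, so R_B^{BC} = 143.1 kN and R_C = 217 − 143.1 = 73.88 kN.
R_B = 146.8 + 143.1 = 289.9 kN.

R_B = 289.9 kN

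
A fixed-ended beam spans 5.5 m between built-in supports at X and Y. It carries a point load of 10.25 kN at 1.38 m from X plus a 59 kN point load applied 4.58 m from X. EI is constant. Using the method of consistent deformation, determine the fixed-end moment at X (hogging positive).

M_X = 15.5 kN·m

Release both end moments; the primary structure is a simply-supported span XY with redundants M_X and M_Y.
End rotations of the released simple span under the applied load (×1/EI):
  at X: point load 10.25 at a = 1.38: Pab(L + b)/(6LEI) = 16.99/EI
  at Y: point load 10.25 at a = 1.38: Pab(L + a)/(6LEI) = 12.15/EI
  at X: point load 59 at a = 4.58: Pab(L + b)/(6LEI) = 48.36/EI
  at Y: point load 59 at a = 4.58: Pab(L + a)/(6LEI) = 75.94/EI
  θ_X0 = 65.35/EI,  θ_Y0 = 88.09/EI
Flexibility coefficients: a unit moment at one end gives L/(3EI) there and L/(6EI) at the far end, so f₁₁ = f₂₂ = 1.833/EI and f₁₂ = f₂₁ = 0.9167/EI.
Compatibility — zero rotation at each built-in end:
  1.833 M_X + 0.9167 M_Y = 65.35
  0.9167 M_X + 1.833 M_Y = 88.09
Solving the pair gives M_X = 15.5 kN·m and M_Y = 40.3 kN·m (hogging).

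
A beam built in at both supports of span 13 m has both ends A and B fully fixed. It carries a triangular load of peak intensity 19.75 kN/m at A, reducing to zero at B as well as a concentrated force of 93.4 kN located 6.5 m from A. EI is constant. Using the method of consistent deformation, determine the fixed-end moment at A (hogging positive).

Take the two fixed-end moments M_A, M_B as redundants; the released structure is the simple span AB.
On the primary (simply-supported) span, the end slopes from the loading are:
  at A: triangular load, peak 19.75: w₀L³/(45EI) = 964.2/EI
  at B: triangular load, peak 19.75: 7w₀L³/(360EI) = 843.7/EI
  at A: point load 93.4 at a = 6.5: Pab(L + b)/(6LEI) = 986.5/EI
  at B: point load 93.4 at a = 6.5: Pab(L + a)/(6LEI) = 986.5/EI
  θ_A0 = 1951/EI,  θ_B0 = 1830/EI
Flexibility coefficients: a unit moment at one end gives L/(3EI) there and L/(6EI) at the far end, so f₁₁ = f₂₂ = 4.333/EI and f₁₂ = f₂₁ = 2.167/EI.
Compatibility — zero rotation at each built-in end:
  4.333 M_A + 2.167 M_B = 1951
  2.167 M_A + 4.333 M_B = 1830
Solving the pair gives M_A = 318.7 kN·m and M_B = 263 kN·m (hogging).

M_A = 318.7 kN·m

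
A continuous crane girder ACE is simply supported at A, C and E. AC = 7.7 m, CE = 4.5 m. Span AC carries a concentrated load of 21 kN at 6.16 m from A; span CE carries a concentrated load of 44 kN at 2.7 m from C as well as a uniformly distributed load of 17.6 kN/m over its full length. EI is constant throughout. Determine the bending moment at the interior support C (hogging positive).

Insert a hinge at C; M_C is the redundant, and each span becomes simply supported.
Discontinuity in slope at C on the released structure — sum the simple-span end rotations:
  span AC: point load 21 at a = 6.16: Pab(L + a)/(6LEI) = 59.76/EI
  span CE: point load 44 at a = 2.7: Pab(L + b)/(6LEI) = 49.9/EI
  span CE: UDL 17.6: wL³/(24EI) = 66.83/EI
  relative rotation θ_0 = (59.76 + 116.7)/EI = 176.5/EI
A unit hogging moment at C produces rotation L₁/(3EI) + L₂/(3EI) = 4.067/EI.
Compatibility: M_C·(L₁+L₂)/(3EI) = θ_0, giving M_C = 43.4 kN·m (hogging).

M_C = 43.4 kN·m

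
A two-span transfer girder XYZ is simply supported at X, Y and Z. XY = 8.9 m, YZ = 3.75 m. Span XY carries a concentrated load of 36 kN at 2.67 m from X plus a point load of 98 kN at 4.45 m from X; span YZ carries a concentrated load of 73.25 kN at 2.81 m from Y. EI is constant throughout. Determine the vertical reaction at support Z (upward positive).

R_Z = 13.45 kN

Release continuity at Y by inserting a hinge; the redundant is the internal moment M_Y. The primary structure is two simply-supported spans XY and YZ.
Discontinuity in slope at Y on the released structure — sum the simple-span end rotations:
  span XY: point load 36 at a = 2.67: Pab(L + a)/(6LEI) = 129.7/EI
  span XY: point load 98 at a = 4.45: Pab(L + a)/(6LEI) = 485.2/EI
  span YZ: point load 73.25 at a = 2.81: Pab(L + b)/(6LEI) = 40.33/EI
  relative rotation θ_0 = (614.9 + 40.33)/EI = 655.2/EI
A unit hogging moment at Y produces rotation L₁/(3EI) + L₂/(3EI) = 4.217/EI.
Slope continuity at Y: θ_0 = M_Y·4.217/EI, so M_Y = 655.2/4.217 = 155.4 kN·m (hogging).
Span YZ, ΣM about Z: R_Y^{YZ}·3.75 = 68.86 + 155.4, so R_Y^{YZ} = 59.8 kN and R_Z = 73.25 − 59.8 = 13.45 kN.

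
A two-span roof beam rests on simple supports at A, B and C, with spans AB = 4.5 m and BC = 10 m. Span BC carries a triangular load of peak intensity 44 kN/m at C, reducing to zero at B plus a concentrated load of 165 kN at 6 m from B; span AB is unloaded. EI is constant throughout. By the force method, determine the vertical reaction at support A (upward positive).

Take M_B as the redundant. Released structure: two simple spans AB and BC with a hinge at B.
Discontinuity in slope at B on the released structure — sum the simple-span end rotations:
  span BC: triangular load, peak 44: 7w₀L³/(360EI) = 855.6/EI
  span BC: point load 165 at a = 6: Pab(L + b)/(6LEI) = 924/EI
  relative rotation θ_0 = (0 + 1780)/EI = 1780/EI
A unit hogging moment at B produces rotation L₁/(3EI) + L₂/(3EI) = 4.833/EI.
Compatibility: M_B·(L₁+L₂)/(3EI) = θ_0, giving M_B = 368.2 kN·m (hogging).
Span AB, ΣM about A with M_B applied at B: R_B^{AB}·4.5 = 0 + 368.2, so R_B^{AB} = 81.82 kN and R_A = 0 − 81.82 = -81.82 kN.

R_A = -81.82 kN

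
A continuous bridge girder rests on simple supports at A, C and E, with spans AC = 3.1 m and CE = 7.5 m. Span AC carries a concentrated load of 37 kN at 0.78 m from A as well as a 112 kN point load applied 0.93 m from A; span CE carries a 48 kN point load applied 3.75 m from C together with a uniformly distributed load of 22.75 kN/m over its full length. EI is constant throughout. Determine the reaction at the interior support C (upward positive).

Insert a hinge at C; M_C is the redundant, and each span becomes simply supported.
End slopes at the hinge C, treating each span as simply supported:
  span AC: point load 37 at a = 0.78: Pab(L + a)/(6LEI) = 13.97/EI
  span AC: point load 112 at a = 0.93: Pab(L + a)/(6LEI) = 48.97/EI
  span CE: point load 48 at a = 3.75: Pab(L + b)/(6LEI) = 168.8/EI
  span CE: UDL 22.75: wL³/(24EI) = 399.9/EI
  relative rotation θ_0 = (62.94 + 568.7)/EI = 631.6/EI
A unit hogging moment at C produces rotation L₁/(3EI) + L₂/(3EI) = 3.533/EI.
Compatibility: M_C·(L₁+L₂)/(3EI) = θ_0, giving M_C = 178.8 kN·m (hogging).
Span AC, ΣM about A with M_C applied at C: R_C^{AC}·3.1 = 133 + 178.8, so R_C^{AC} = 100.6 kN and R_A = 149 − 100.6 = 48.43 kN.
Span CE, ΣM about E: R_C^{CE}·7.5 = 819.8 + 178.8, so R_C^{CE} = 133.1 kN and R_E = 218.6 − 133.1 = 85.48 kN.
R_C = 100.6 + 133.1 = 233.7 kN.

R_C = 233.7 kN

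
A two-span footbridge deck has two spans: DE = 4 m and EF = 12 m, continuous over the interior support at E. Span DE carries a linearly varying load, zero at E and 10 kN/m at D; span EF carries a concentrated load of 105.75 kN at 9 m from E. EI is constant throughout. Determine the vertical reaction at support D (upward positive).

Insert a hinge at E; M_E is the redundant, and each span becomes simply supported.
Discontinuity in slope at E on the released structure — sum the simple-span end rotations:
  span DE: triangular load, peak 10: 7w₀L³/(360EI) = 12.44/EI
  span EF: point load 105.75 at a = 9: Pab(L + b)/(6LEI) = 594.8/EI
  relative rotation θ_0 = (12.44 + 594.8)/EI = 607.3/EI
A unit hogging moment at E produces rotation L₁/(3EI) + L₂/(3EI) = 5.333/EI.
Slope continuity at E: θ_0 = M_E·5.333/EI, so M_E = 607.3/5.333 = 113.9 kN·m (hogging).
Span DE, ΣM about D with M_E applied at E: R_E^{DE}·4 = 26.67 + 113.9, so R_E^{DE} = 35.13 kN and R_D = 20 − 35.13 = -15.13 kN.

R_D = -15.13 kN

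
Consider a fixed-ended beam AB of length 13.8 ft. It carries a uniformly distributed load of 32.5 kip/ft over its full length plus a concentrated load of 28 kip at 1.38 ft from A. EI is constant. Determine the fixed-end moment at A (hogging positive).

M_A = 547.1 kip·ft

Release both end moments; the primary structure is a simply-supported span AB with redundants M_A and M_B.
End rotations of the released simple span under the applied load (×1/EI):
  at A: UDL 32.5: wL³/(24EI) = 3559/EI
  at B: UDL 32.5: wL³/(24EI) = 3559/EI
  at A: point load 28 at a = 1.38: Pab(L + b)/(6LEI) = 152/EI
  at B: point load 28 at a = 1.38: Pab(L + a)/(6LEI) = 87.98/EI
  θ_A0 = 3711/EI,  θ_B0 = 3647/EI
Flexibility coefficients: a unit moment at one end gives L/(3EI) there and L/(6EI) at the far end, so f₁₁ = f₂₂ = 4.6/EI and f₁₂ = f₂₁ = 2.3/EI.
Compatibility — zero rotation at each built-in end:
  4.6 M_A + 2.3 M_B = 3711
  2.3 M_A + 4.6 M_B = 3647
Solving the pair gives M_A = 547.1 kip·ft and M_B = 519.3 kip·ft (hogging).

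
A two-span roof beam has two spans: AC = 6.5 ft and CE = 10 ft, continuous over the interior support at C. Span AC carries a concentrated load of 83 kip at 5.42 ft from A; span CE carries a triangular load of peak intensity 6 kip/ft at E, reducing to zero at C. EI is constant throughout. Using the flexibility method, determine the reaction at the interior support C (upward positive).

R_C = 91.45 kip

Release continuity at C by inserting a hinge; the redundant is the internal moment M_C. The primary structure is two simply-supported spans AC and CE.
End slopes at the hinge C, treating each span as simply supported:
  span AC: point load 83 at a = 5.42: Pab(L + a)/(6LEI) = 148.5/EI
  span CE: triangular load, peak 6: 7w₀L³/(360EI) = 116.7/EI
  relative rotation θ_0 = (148.5 + 116.7)/EI = 265.2/EI
A unit hogging moment at C produces rotation L₁/(3EI) + L₂/(3EI) = 5.5/EI.
Compatibility: M_C·(L₁+L₂)/(3EI) = θ_0, giving M_C = 48.21 kip·ft (hogging).
Span AC, ΣM about A with M_C applied at C: R_C^{AC}·6.5 = 449.9 + 48.21, so R_C^{AC} = 76.63 kip and R_A = 83 − 76.63 = 6.374 kip.
Span CE, ΣM about E: R_C^{CE}·10 = 100 + 48.21, so R_C^{CE} = 14.82 kip and R_E = 30 − 14.82 = 15.18 kip.
R_C = 76.63 + 14.82 = 91.45 kip.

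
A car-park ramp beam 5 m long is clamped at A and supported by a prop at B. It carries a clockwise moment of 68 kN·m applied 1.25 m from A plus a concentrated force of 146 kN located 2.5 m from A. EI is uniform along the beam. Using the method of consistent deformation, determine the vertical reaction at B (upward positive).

Remove the prop at B; the released (primary) structure is a cantilever built in at A.
Primary-structure tip deflection at B by superposition:
  clockwise couple 68 at a = 1.25: M₀a(2L − a)/(2EI) = 371.9/EI
  point load 146 at a = 2.5: Pa²(3L − a)/(6EI) = 1901/EI
  δ_0 = 2273/EI
Tip deflection under a unit load at B: L³/(3EI) = 41.67/EI.
The prop prevents deflection at B: R_B = δ_0/δ_{BB} = 2273/41.67 = 54.55 kN.

R_B = 54.55 kN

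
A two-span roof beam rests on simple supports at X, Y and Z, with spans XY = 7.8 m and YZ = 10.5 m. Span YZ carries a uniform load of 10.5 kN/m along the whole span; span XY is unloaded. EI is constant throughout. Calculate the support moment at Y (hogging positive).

M_Y = 83.03 kN·m

Release continuity at Y by inserting a hinge; the redundant is the internal moment M_Y. The primary structure is two simply-supported spans XY and YZ.
Discontinuity in slope at Y on the released structure — sum the simple-span end rotations:
  span YZ: UDL 10.5: wL³/(24EI) = 506.5/EI
  relative rotation θ_0 = (0 + 506.5)/EI = 506.5/EI
A unit hogging moment at Y produces rotation L₁/(3EI) + L₂/(3EI) = 6.1/EI.
Slope continuity at Y: θ_0 = M_Y·6.1/EI, so M_Y = 506.5/6.1 = 83.03 kN·m (hogging).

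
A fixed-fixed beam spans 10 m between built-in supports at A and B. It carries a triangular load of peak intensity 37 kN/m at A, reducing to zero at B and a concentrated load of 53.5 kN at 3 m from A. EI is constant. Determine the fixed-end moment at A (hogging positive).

Release both end moments; the primary structure is a simply-supported span AB with redundants M_A and M_B.
End rotations of the released simple span under the applied load (×1/EI):
  at A: triangular load, peak 37: w₀L³/(45EI) = 822.2/EI
  at B: triangular load, peak 37: 7w₀L³/(360EI) = 719.4/EI
  at A: point load 53.5 at a = 3: Pab(L + b)/(6LEI) = 318.3/EI
  at B: point load 53.5 at a = 3: Pab(L + a)/(6LEI) = 243.4/EI
  θ_A0 = 1141/EI,  θ_B0 = 962.9/EI
Flexibility coefficients: a unit moment at one end gives L/(3EI) there and L/(6EI) at the far end, so f₁₁ = f₂₂ = 3.333/EI and f₁₂ = f₂₁ = 1.667/EI.
Compatibility — zero rotation at each built-in end:
  3.333 M_A + 1.667 M_B = 1141
  1.667 M_A + 3.333 M_B = 962.9
Solving the pair gives M_A = 263.6 kN·m and M_B = 157 kN·m (hogging).

M_A = 263.6 kN·m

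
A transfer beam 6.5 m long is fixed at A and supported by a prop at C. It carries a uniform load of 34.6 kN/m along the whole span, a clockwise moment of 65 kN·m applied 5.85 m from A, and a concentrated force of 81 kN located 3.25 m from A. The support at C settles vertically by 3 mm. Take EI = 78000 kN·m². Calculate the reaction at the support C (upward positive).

R_C = 121.9 kN

Remove the prop at C; the released (primary) structure is a cantilever built in at A.
Deflection at C on the released cantilever, summing each load's contribution:
  UDL 34.6: wL⁴/(8EI) = 7720/EI
  clockwise couple 65 at a = 5.85: M₀a(2L − a)/(2EI) = 1359/EI
  point load 81 at a = 3.25: Pa²(3L − a)/(6EI) = 2317/EI
  δ_0 = 11397/EI
Flexibility coefficient — unit upward force at C: δ_{CC} = L³/(3EI) = 91.54/EI.
With EI = 78000 kN·m²: δ_0 = 0.14611 m and δ_{CC} = 0.001174 m/kN.
Compatibility — the beam at C must follow the support down by 0.003 m: δ_0 − R_C·δ_{CC} = 0.003, so R_C = (0.14611 − 0.003)/0.001174 = 121.9 kN.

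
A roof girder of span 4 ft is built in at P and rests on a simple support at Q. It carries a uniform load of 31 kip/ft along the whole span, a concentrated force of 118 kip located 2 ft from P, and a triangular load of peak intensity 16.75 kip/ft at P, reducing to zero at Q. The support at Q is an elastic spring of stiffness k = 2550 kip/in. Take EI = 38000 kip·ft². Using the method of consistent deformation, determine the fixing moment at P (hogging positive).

M_P = 188.2 kip·ft

Take the reaction at Q as the redundant and release it; the primary structure is a cantilever fixed at P.
Deflection at Q on the released cantilever, summing each load's contribution:
  UDL 31: wL⁴/(8EI) = 992/EI
  point load 118 at a = 2: Pa²(3L − a)/(6EI) = 786.7/EI
  triangular load, peak 16.75 at the fixed end: w₀L⁴/(30EI) = 142.9/EI
  δ_0 = 1922/EI
Flexibility coefficient — unit upward force at Q: δ_{QQ} = L³/(3EI) = 21.33/EI.
With EI = 38000 kip·ft²: δ_0 = 0.050568 ft and δ_{QQ} = 0.000561 ft/kip.
Compatibility — the spring shortens by R_Q/k under the reaction it provides: δ_0 − R_Q·δ_{QQ} = R_Q/k. With 1/k = 1/(2550×12) ft/kip = 0.000033 ft/kip, R_Q = δ_0 / (δ_{QQ} + 1/k) = 0.050568 / (0.000561 + 0.000033) = 85.12 kip.
Moment equilibrium about P: M_P = Σ(load moments about P) − R_Q·L = 528.7 − 85.12×4 = 188.2 kip·ft.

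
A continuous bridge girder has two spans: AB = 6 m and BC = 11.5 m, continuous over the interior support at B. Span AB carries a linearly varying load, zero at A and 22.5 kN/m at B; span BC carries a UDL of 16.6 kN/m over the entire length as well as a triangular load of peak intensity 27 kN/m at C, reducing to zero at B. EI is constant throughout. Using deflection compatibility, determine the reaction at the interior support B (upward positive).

R_B = 277.3 kN

Insert a hinge at B; M_B is the redundant, and each span becomes simply supported.
Discontinuity in slope at B on the released structure — sum the simple-span end rotations:
  span AB: triangular load, peak 22.5: w₀L³/(45EI) = 108/EI
  span BC: UDL 16.6: wL³/(24EI) = 1052/EI
  span BC: triangular load, peak 27: 7w₀L³/(360EI) = 798.5/EI
  relative rotation θ_0 = (108 + 1850)/EI = 1958/EI
A unit hogging moment at B produces rotation L₁/(3EI) + L₂/(3EI) = 5.833/EI.
Compatibility: M_B·(L₁+L₂)/(3EI) = θ_0, giving M_B = 335.7 kN·m (hogging).
Span AB, ΣM about A with M_B applied at B: R_B^{AB}·6 = 270 + 335.7, so R_B^{AB} = 101 kN and R_A = 67.5 − 101 = -33.45 kN.
Span BC, ΣM about C: R_B^{BC}·11.5 = 1693 + 335.7, so R_B^{BC} = 176.4 kN and R_C = 346.1 − 176.4 = 169.8 kN.
R_B = 101 + 176.4 = 277.3 kN.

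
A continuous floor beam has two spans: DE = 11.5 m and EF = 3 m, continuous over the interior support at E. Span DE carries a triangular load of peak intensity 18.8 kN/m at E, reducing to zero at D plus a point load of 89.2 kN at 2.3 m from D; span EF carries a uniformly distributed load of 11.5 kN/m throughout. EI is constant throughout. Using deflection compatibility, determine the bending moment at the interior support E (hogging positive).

M_E = 212.2 kN·m

Insert a hinge at E; M_E is the redundant, and each span becomes simply supported.
End slopes at the hinge E, treating each span as simply supported:
  span DE: triangular load, peak 18.8: w₀L³/(45EI) = 635.4/EI
  span DE: point load 89.2 at a = 2.3: Pab(L + a)/(6LEI) = 377.5/EI
  span EF: UDL 11.5: wL³/(24EI) = 12.94/EI
  relative rotation θ_0 = (1013 + 12.94)/EI = 1026/EI
A unit hogging moment at E produces rotation L₁/(3EI) + L₂/(3EI) = 4.833/EI.
Compatibility: M_E·(L₁+L₂)/(3EI) = θ_0, giving M_E = 212.2 kN·m (hogging).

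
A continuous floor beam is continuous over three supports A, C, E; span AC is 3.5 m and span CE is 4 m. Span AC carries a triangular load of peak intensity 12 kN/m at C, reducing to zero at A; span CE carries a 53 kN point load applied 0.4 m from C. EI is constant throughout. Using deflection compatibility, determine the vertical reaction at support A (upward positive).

Insert a hinge at C; M_C is the redundant, and each span becomes simply supported.
End slopes at the hinge C, treating each span as simply supported:
  span AC: triangular load, peak 12: w₀L³/(45EI) = 11.43/EI
  span CE: point load 53 at a = 0.4: Pab(L + b)/(6LEI) = 24.17/EI
  relative rotation θ_0 = (11.43 + 24.17)/EI = 35.6/EI
A unit hogging moment at C produces rotation L₁/(3EI) + L₂/(3EI) = 2.5/EI.
Compatibility: M_C·(L₁+L₂)/(3EI) = θ_0, giving M_C = 14.24 kN·m (hogging).
Span AC, ΣM about A with M_C applied at C: R_C^{AC}·3.5 = 49 + 14.24, so R_C^{AC} = 18.07 kN and R_A = 21 − 18.07 = 2.931 kN.

R_A = 2.931 kN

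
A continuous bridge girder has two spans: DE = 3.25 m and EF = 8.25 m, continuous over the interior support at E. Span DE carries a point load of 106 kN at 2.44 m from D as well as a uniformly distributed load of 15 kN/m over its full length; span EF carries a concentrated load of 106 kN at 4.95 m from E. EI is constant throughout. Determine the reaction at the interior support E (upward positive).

Insert a hinge at E; M_E is the redundant, and each span becomes simply supported.
End slopes at the hinge E, treating each span as simply supported:
  span DE: point load 106 at a = 2.44: Pab(L + a)/(6LEI) = 61.13/EI
  span DE: UDL 15: wL³/(24EI) = 21.46/EI
  span EF: point load 106 at a = 4.95: Pab(L + b)/(6LEI) = 404/EI
  relative rotation θ_0 = (82.59 + 404)/EI = 486.6/EI
A unit hogging moment at E produces rotation L₁/(3EI) + L₂/(3EI) = 3.833/EI.
Compatibility: M_E·(L₁+L₂)/(3EI) = θ_0, giving M_E = 126.9 kN·m (hogging).
Span DE, ΣM about D with M_E applied at E: R_E^{DE}·3.25 = 337.9 + 126.9, so R_E^{DE} = 143 kN and R_D = 154.8 − 143 = 11.73 kN.
Span EF, ΣM about F: R_E^{EF}·8.25 = 349.8 + 126.9, so R_E^{EF} = 57.79 kN and R_F = 106 − 57.79 = 48.21 kN.
R_E = 143 + 57.79 = 200.8 kN.

R_E = 200.8 kN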